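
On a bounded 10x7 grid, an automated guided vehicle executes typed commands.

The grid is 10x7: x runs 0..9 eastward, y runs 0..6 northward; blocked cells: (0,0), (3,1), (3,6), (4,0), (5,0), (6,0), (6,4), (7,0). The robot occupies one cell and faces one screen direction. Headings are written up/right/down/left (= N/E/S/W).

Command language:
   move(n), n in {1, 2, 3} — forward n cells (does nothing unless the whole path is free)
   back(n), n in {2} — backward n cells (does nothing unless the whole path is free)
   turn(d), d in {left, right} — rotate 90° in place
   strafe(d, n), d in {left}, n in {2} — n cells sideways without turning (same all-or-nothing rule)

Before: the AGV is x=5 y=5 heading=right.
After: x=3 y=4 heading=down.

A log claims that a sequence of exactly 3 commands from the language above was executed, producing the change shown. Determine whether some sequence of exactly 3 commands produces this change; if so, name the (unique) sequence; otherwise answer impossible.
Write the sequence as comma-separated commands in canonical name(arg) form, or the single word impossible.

key: cell and facing (now S) both changed — the 3 commands mix motion and turning
begin: x=5 y=5 heading=right
[1] after back(2): x=3 y=5 heading=right
[2] after turn(right): x=3 y=5 heading=down
[3] after move(1): x=3 y=4 heading=down
no rival 3-sequence matches.

back(2), turn(right), move(1)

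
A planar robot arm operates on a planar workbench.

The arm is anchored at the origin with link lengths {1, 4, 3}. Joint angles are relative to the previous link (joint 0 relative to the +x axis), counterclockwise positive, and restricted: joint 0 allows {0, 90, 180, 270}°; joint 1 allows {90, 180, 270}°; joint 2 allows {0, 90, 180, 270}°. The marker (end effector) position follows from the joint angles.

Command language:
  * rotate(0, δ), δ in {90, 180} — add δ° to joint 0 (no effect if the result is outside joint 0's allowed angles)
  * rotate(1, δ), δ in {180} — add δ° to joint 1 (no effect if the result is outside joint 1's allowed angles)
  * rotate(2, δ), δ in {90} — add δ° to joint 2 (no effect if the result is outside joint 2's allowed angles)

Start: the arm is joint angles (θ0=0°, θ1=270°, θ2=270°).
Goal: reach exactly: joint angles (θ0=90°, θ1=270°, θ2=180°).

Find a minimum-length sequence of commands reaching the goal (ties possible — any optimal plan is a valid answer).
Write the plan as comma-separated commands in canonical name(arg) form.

t0: joint angles (θ0=0°, θ1=270°, θ2=270°)
step 1 (rotate(0, 90)): joint angles (θ0=90°, θ1=270°, θ2=270°)
step 2 (rotate(2, 90)): joint angles (θ0=90°, θ1=270°, θ2=0°)
step 3 (rotate(2, 90)): joint angles (θ0=90°, θ1=270°, θ2=90°)
step 4 (rotate(2, 90)): joint angles (θ0=90°, θ1=270°, θ2=180°)
no 3-step plan works, so 4 is optimal.

rotate(0, 90), rotate(2, 90), rotate(2, 90), rotate(2, 90)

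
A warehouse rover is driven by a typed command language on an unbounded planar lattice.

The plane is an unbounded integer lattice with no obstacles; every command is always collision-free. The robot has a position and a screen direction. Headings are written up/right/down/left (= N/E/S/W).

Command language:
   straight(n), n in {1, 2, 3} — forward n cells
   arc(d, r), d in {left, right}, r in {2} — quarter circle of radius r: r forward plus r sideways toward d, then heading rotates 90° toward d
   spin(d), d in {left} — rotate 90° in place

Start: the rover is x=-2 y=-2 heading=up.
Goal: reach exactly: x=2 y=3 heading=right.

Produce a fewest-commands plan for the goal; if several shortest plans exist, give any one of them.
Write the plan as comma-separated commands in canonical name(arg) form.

straight(3), arc(right, 2), straight(2)

begin: x=-2 y=-2 heading=up
1. straight(3) → x=-2 y=1 heading=up
2. arc(right, 2) → x=0 y=3 heading=right
3. straight(2) → x=2 y=3 heading=right
shorter routes all fall short; 3 is best.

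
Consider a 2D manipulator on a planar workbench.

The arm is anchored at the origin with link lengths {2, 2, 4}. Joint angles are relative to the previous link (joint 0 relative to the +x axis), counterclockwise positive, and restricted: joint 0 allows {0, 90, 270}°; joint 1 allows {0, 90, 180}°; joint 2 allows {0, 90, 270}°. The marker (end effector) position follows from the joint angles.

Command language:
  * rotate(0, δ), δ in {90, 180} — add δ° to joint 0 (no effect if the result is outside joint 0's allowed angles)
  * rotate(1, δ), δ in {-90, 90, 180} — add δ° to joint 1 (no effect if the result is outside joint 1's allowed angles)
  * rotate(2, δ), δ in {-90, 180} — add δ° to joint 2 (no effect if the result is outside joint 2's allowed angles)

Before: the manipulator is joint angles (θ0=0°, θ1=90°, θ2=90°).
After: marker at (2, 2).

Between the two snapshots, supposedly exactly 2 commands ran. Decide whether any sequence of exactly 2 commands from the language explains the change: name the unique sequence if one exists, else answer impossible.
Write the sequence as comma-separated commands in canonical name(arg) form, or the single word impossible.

rotate(0, 90), rotate(0, 180)

key: running rotate(0, 180) before rotate(0, 90) would end elsewhere — order is forced
initial: joint angles (θ0=0°, θ1=90°, θ2=90°)
[1] after rotate(0, 90): joint angles (θ0=90°, θ1=90°, θ2=90°)
[2] after rotate(0, 180): joint angles (θ0=270°, θ1=90°, θ2=90°)
no rival 2-sequence matches.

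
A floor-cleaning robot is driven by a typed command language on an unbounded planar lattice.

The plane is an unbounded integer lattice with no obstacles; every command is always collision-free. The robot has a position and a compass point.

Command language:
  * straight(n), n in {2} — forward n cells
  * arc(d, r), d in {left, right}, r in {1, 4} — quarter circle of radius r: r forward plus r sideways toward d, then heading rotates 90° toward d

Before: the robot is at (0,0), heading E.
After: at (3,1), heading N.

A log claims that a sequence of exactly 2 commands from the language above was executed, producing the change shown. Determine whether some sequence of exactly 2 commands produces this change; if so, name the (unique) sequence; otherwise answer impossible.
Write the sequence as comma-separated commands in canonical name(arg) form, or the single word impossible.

straight(2), arc(left, 1)

key: cell and facing (now N) both changed — the 2 commands mix motion and turning
start: at (0,0), heading E
step 1 (straight(2)): at (2,0), heading E
step 2 (arc(left, 1)): at (3,1), heading N
no rival 2-sequence matches.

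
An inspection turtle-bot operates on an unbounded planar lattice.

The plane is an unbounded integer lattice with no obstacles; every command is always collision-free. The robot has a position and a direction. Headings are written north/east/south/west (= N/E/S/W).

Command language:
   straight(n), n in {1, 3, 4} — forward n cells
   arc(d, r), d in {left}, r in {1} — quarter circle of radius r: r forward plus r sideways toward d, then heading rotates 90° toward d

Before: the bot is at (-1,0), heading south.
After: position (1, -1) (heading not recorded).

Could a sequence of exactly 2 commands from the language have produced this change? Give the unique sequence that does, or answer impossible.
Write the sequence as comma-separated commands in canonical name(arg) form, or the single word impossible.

key: order matters: swapping arc(left, 1) and straight(1) lands elsewhere
initial: at (-1,0), heading south
[1] after arc(left, 1): at (0,-1), heading east
[2] after straight(1): at (1,-1), heading east
no rival 2-sequence matches.

arc(left, 1), straight(1)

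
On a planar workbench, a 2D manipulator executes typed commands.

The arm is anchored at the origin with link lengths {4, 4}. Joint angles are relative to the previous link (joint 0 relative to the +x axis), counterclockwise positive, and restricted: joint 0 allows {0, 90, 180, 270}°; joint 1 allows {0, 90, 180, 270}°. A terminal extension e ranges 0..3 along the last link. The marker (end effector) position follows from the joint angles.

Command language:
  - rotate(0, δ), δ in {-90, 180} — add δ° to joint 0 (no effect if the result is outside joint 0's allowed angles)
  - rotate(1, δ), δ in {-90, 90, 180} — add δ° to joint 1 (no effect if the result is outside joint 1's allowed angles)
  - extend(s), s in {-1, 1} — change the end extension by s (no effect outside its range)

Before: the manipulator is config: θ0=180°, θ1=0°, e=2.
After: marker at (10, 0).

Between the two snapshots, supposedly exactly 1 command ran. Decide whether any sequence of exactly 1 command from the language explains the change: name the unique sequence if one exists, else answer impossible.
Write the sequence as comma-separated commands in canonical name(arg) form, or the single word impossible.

rotate(0, 180)

start: config: θ0=180°, θ1=0°, e=2
1. rotate(0, 180) → config: θ0=0°, θ1=0°, e=2
no other 1-command option fits: unique.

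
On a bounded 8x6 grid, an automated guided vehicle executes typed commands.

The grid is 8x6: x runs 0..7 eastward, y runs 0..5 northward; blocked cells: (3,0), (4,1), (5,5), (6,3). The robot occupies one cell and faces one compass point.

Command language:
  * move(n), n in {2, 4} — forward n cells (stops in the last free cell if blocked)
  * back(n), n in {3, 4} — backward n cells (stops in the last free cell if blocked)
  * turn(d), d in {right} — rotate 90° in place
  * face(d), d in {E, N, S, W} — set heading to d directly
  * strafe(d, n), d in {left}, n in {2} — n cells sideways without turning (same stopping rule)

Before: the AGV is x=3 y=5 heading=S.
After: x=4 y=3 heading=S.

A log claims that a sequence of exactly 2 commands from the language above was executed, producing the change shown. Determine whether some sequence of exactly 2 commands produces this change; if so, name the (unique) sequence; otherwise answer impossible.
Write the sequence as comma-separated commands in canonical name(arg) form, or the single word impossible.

strafe(left, 2), move(2)

key: strafe(left, 2) is stopped early by the blocked cell at (5,5)
initial: x=3 y=5 heading=S
step 1 (strafe(left, 2)): x=4 y=5 heading=S
step 2 (move(2)): x=4 y=3 heading=S
all 100 alternatives checked — unique.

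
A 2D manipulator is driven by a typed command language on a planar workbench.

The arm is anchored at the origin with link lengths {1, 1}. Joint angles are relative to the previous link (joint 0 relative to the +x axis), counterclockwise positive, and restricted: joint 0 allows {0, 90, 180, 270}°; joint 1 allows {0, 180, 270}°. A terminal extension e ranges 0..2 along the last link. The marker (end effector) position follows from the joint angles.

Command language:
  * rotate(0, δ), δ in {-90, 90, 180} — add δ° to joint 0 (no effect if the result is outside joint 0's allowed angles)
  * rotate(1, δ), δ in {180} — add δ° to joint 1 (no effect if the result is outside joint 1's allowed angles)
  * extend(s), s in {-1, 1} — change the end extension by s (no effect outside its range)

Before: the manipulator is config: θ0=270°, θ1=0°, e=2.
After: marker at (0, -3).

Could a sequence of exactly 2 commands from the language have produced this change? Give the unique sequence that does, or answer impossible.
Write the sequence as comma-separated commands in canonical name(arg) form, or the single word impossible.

extend(1), extend(-1)

key: running extend(-1) before extend(1) would end elsewhere — order is forced
from: config: θ0=270°, θ1=0°, e=2
[1] after extend(1): config: θ0=270°, θ1=0°, e=2
[2] after extend(-1): config: θ0=270°, θ1=0°, e=1
all 36 alternatives checked — unique.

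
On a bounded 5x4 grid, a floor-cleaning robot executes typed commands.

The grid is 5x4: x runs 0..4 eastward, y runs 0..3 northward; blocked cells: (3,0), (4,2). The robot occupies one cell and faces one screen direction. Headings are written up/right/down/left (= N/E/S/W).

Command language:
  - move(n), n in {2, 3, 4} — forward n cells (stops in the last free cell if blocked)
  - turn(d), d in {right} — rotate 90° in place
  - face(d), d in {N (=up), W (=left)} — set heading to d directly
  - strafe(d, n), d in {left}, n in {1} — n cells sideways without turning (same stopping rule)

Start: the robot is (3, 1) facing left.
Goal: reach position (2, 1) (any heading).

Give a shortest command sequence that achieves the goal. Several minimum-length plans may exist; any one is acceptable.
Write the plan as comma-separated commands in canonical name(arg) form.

initial: (3, 1) facing left
1. face(N) → (3, 1) facing up
2. strafe(left, 1) → (2, 1) facing up
nothing shorter than 2 reaches the goal.

face(N), strafe(left, 1)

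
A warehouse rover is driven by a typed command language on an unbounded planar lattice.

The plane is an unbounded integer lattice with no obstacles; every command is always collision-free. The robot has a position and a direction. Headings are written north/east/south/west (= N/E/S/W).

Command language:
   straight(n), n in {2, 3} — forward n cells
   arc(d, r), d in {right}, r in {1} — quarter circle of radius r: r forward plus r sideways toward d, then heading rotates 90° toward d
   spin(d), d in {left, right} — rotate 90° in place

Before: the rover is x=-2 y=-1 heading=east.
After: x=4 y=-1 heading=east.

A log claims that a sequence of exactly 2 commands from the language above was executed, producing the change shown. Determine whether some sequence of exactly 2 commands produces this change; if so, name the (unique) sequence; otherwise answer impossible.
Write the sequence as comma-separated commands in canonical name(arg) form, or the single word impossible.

key: still facing E at the end — nothing in the sequence rotates
initial: x=-2 y=-1 heading=east
t=1 straight(3) ⇒ x=1 y=-1 heading=east
t=2 straight(3) ⇒ x=4 y=-1 heading=east
no other 2-command option fits: unique.

straight(3), straight(3)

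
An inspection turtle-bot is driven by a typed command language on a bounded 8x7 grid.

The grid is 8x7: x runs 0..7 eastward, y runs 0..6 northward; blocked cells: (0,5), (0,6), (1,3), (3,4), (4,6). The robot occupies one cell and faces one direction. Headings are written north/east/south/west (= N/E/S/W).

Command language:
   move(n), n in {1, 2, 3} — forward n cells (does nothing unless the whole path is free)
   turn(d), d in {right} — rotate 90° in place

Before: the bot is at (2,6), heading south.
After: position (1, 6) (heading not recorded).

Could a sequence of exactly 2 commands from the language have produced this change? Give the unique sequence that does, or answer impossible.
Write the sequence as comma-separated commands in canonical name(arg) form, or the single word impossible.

key: order matters: swapping turn(right) and move(1) lands elsewhere
t0: at (2,6), heading south
step 1 (turn(right)): at (2,6), heading west
step 2 (move(1)): at (1,6), heading west
all 16 alternatives checked — unique.

turn(right), move(1)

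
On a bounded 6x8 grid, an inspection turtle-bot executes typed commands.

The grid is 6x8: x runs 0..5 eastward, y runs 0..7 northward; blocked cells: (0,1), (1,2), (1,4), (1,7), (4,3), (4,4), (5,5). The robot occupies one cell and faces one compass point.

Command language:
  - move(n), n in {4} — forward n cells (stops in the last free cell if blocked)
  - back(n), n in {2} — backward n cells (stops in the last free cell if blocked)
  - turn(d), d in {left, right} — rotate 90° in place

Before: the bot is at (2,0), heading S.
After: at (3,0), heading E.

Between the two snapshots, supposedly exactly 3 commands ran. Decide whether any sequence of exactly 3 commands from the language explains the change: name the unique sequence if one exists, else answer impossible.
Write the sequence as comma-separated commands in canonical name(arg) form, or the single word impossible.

key: position moved to (3,0) AND the heading swung to E — translation plus rotation needed
t0: at (2,0), heading S
[1] after turn(left): at (2,0), heading E
[2] after move(4): at (5,0), heading E
[3] after back(2): at (3,0), heading E
uniquely the one of 64 3-step routes that fits.

turn(left), move(4), back(2)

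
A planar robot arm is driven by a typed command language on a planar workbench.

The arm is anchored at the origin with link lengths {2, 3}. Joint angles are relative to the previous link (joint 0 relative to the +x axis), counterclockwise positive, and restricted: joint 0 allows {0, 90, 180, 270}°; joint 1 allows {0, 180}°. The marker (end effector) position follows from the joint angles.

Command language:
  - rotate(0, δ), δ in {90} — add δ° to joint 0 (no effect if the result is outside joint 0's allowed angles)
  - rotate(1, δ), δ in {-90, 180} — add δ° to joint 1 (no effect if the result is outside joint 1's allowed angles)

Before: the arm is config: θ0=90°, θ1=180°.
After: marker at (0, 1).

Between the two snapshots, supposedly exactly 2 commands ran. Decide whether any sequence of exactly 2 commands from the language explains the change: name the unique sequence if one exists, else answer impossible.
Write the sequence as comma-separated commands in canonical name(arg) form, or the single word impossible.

rotate(0, 90), rotate(0, 90)

begin: config: θ0=90°, θ1=180°
[1] after rotate(0, 90): config: θ0=180°, θ1=180°
[2] after rotate(0, 90): config: θ0=270°, θ1=180°
no other 2-command option fits: unique.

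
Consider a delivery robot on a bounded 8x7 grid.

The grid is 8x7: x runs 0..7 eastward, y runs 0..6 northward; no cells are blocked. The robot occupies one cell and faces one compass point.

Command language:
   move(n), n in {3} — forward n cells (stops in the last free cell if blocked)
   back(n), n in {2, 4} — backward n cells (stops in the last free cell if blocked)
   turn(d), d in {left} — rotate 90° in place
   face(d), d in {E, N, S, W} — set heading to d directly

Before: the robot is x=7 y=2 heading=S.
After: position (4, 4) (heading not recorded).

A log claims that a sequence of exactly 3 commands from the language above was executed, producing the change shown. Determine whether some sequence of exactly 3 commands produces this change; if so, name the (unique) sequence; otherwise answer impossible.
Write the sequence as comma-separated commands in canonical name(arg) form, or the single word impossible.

key: running move(3) before back(2) would end elsewhere — order is forced
start: x=7 y=2 heading=S
step 1 (back(2)): x=7 y=4 heading=S
step 2 (face(W)): x=7 y=4 heading=W
step 3 (move(3)): x=4 y=4 heading=W
no rival 3-sequence matches.

back(2), face(W), move(3)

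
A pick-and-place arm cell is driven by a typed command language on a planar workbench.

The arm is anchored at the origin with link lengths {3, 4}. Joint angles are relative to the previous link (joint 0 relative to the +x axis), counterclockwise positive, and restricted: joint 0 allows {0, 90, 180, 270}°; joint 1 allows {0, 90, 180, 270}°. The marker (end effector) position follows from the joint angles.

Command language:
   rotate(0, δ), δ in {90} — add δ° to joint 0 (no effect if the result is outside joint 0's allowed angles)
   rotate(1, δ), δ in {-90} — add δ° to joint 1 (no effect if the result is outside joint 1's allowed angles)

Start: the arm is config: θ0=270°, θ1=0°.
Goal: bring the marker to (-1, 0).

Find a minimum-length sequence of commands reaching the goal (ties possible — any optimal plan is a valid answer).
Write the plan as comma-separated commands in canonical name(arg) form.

rotate(1, -90), rotate(1, -90), rotate(0, 90)

t0: config: θ0=270°, θ1=0°
[1] after rotate(1, -90): config: θ0=270°, θ1=270°
[2] after rotate(1, -90): config: θ0=270°, θ1=180°
[3] after rotate(0, 90): config: θ0=0°, θ1=180°
shorter routes all fall short; 3 is best.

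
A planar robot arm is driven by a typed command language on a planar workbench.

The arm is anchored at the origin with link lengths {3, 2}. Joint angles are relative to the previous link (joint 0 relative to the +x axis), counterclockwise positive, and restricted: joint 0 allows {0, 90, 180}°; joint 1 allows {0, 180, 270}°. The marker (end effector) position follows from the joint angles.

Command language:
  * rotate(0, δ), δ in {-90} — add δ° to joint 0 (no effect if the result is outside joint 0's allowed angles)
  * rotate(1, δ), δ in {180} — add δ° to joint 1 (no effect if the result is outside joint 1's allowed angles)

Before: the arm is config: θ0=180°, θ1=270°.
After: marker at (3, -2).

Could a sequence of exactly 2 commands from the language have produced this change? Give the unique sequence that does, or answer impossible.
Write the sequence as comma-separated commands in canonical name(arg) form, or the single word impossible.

begin: config: θ0=180°, θ1=270°
[1] after rotate(0, -90): config: θ0=90°, θ1=270°
[2] after rotate(0, -90): config: θ0=0°, θ1=270°
no rival 2-sequence matches.

rotate(0, -90), rotate(0, -90)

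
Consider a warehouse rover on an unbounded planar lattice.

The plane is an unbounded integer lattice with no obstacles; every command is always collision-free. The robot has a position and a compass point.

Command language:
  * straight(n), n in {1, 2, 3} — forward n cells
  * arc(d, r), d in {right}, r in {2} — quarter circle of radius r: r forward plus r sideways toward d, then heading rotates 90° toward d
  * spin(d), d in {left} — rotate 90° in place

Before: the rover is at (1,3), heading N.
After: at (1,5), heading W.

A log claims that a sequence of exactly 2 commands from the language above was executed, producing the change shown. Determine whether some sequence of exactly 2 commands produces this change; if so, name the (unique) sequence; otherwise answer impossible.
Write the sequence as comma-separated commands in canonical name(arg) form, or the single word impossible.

key: cell and facing (now W) both changed — the 2 commands mix motion and turning
start: at (1,3), heading N
[1] after straight(2): at (1,5), heading N
[2] after spin(left): at (1,5), heading W
no other 2-command option fits: unique.

straight(2), spin(left)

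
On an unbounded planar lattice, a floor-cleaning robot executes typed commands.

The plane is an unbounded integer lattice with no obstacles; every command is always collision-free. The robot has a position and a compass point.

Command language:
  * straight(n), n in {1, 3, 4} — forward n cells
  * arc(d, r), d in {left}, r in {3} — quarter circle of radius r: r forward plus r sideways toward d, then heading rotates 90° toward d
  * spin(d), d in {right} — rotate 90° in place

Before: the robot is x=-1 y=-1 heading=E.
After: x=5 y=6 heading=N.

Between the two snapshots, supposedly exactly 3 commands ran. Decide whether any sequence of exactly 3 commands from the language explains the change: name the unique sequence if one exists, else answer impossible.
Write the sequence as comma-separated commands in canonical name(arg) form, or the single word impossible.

key: cell and facing (now N) both changed — the 3 commands mix motion and turning
t0: x=-1 y=-1 heading=E
1. straight(3) → x=2 y=-1 heading=E
2. arc(left, 3) → x=5 y=2 heading=N
3. straight(4) → x=5 y=6 heading=N
no rival 3-sequence matches.

straight(3), arc(left, 3), straight(4)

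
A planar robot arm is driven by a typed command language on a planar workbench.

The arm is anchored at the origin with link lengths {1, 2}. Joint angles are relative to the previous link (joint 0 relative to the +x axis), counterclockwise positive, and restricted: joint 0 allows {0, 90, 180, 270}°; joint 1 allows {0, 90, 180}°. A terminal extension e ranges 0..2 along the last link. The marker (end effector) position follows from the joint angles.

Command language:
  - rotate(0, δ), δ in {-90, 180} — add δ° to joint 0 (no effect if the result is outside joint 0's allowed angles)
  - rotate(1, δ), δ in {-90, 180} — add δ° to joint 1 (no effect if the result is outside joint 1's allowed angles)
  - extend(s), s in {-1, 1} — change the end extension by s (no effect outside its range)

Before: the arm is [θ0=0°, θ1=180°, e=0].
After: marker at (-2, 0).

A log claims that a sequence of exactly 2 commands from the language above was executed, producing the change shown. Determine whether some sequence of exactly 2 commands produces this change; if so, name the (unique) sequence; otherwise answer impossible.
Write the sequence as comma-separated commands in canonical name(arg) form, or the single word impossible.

key: order matters: swapping extend(-1) and extend(1) lands elsewhere
start: [θ0=0°, θ1=180°, e=0]
[1] after extend(-1): [θ0=0°, θ1=180°, e=0]
[2] after extend(1): [θ0=0°, θ1=180°, e=1]
no rival 2-sequence matches.

extend(-1), extend(1)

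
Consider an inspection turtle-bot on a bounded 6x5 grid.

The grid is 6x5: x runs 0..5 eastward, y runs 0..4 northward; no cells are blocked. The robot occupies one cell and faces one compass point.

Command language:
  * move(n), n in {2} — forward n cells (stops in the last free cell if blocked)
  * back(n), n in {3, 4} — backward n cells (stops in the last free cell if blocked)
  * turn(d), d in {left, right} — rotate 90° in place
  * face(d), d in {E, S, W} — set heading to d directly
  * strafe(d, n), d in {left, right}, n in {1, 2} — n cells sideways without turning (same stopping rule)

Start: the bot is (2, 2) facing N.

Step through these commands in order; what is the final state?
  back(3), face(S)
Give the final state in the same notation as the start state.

(2, 0) facing S

begin: (2, 2) facing N
step 1 (back(3)): (2, 0) facing N
step 2 (face(S)): (2, 0) facing S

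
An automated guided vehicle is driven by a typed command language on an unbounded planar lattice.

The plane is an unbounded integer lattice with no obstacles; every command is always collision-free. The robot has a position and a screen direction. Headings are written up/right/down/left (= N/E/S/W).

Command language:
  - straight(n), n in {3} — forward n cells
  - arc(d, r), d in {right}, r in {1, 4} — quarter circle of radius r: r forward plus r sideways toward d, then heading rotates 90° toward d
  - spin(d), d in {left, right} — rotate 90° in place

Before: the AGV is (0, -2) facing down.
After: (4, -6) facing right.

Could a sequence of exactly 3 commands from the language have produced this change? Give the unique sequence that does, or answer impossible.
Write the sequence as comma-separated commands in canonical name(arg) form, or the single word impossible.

spin(left), arc(right, 4), spin(left)

key: position moved to (4,-6) AND the heading swung to E — translation plus rotation needed
begin: (0, -2) facing down
step 1 (spin(left)): (0, -2) facing right
step 2 (arc(right, 4)): (4, -6) facing down
step 3 (spin(left)): (4, -6) facing right
all 125 alternatives checked — unique.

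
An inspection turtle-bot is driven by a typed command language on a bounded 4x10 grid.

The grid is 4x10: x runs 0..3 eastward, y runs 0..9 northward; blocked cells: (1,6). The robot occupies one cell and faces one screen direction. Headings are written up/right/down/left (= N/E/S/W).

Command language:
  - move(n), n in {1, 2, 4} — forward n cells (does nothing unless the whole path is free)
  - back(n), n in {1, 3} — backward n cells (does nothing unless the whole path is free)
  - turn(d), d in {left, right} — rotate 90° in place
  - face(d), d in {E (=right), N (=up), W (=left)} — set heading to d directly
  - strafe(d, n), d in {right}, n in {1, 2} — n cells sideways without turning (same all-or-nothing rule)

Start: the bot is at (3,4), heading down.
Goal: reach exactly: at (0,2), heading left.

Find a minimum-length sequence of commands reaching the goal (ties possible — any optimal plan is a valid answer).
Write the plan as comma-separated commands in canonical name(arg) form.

from: at (3,4), heading down
[1] after strafe(right, 2): at (1,4), heading down
[2] after move(2): at (1,2), heading down
[3] after turn(right): at (1,2), heading left
[4] after move(1): at (0,2), heading left
minimal: 4 command(s), checked below 4.

strafe(right, 2), move(2), turn(right), move(1)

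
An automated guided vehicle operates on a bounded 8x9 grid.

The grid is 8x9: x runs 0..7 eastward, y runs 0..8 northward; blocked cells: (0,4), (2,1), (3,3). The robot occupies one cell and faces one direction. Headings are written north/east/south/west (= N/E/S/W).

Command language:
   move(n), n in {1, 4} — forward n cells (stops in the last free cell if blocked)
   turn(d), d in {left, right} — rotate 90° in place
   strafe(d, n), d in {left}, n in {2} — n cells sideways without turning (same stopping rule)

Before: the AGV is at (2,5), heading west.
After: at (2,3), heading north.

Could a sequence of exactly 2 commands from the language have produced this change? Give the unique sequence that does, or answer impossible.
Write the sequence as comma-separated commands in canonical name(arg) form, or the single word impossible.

strafe(left, 2), turn(right)

key: position moved to (2,3) AND the heading swung to N — translation plus rotation needed
initial: at (2,5), heading west
1. strafe(left, 2) → at (2,3), heading west
2. turn(right) → at (2,3), heading north
no rival 2-sequence matches.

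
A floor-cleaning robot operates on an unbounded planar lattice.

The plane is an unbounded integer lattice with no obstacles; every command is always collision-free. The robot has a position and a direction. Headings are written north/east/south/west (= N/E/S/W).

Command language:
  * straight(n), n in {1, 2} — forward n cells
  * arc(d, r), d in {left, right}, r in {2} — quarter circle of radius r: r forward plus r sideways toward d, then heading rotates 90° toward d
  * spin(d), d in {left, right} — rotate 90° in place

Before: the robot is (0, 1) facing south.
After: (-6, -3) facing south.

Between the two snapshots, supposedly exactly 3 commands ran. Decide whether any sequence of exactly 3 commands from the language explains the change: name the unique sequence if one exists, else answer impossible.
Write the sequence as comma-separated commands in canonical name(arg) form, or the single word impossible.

key: heading stays S — rotations cancel among the 3 commands
start: (0, 1) facing south
[1] after arc(right, 2): (-2, -1) facing west
[2] after straight(2): (-4, -1) facing west
[3] after arc(left, 2): (-6, -3) facing south
no rival 3-sequence matches.

arc(right, 2), straight(2), arc(left, 2)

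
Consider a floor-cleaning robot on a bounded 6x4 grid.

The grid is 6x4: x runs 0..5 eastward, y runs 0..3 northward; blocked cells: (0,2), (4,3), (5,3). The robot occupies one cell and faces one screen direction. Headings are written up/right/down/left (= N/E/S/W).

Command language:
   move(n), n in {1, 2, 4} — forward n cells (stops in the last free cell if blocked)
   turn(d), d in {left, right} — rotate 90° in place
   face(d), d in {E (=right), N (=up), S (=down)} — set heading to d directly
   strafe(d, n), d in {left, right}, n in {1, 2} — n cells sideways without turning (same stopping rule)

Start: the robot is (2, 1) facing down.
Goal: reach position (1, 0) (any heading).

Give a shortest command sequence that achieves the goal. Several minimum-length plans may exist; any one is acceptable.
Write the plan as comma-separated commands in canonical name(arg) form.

move(4), strafe(right, 1)

from: (2, 1) facing down
t=1 move(4) ⇒ (2, 0) facing down
t=2 strafe(right, 1) ⇒ (1, 0) facing down
minimal: 2 command(s), checked below 2.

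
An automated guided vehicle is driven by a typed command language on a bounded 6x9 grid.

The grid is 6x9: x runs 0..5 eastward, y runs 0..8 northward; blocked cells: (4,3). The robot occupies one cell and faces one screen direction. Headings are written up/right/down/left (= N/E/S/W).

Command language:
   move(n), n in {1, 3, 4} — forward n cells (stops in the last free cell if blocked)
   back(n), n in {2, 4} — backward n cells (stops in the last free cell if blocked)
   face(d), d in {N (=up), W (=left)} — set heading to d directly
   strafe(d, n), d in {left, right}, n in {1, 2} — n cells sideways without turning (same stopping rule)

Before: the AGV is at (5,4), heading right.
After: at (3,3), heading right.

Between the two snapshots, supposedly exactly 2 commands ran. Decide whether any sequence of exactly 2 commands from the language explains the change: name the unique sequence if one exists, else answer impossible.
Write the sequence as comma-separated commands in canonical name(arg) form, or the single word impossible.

key: running strafe(right, 1) before back(2) would end elsewhere — order is forced
begin: at (5,4), heading right
1. back(2) → at (3,4), heading right
2. strafe(right, 1) → at (3,3), heading right
no other 2-command option fits: unique.

back(2), strafe(right, 1)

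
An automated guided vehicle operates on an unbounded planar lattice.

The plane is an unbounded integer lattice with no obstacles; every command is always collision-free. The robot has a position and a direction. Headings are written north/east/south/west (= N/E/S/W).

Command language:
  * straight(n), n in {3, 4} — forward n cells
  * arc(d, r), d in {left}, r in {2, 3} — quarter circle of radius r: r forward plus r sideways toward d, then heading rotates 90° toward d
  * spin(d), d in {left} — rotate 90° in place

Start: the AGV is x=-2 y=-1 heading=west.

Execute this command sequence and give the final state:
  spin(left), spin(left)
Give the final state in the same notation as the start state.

x=-2 y=-1 heading=east

from: x=-2 y=-1 heading=west
1. spin(left) → x=-2 y=-1 heading=south
2. spin(left) → x=-2 y=-1 heading=east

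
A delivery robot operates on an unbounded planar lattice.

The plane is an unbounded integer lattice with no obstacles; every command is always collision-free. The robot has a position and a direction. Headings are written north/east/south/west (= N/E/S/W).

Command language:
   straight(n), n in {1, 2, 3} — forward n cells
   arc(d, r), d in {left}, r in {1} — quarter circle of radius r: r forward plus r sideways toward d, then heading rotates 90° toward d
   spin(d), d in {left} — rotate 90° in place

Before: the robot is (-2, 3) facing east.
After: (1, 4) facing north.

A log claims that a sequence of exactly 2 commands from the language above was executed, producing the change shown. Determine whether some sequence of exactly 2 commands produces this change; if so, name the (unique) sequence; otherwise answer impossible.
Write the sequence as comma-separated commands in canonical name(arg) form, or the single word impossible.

straight(2), arc(left, 1)

key: cell and facing (now N) both changed — the 2 commands mix motion and turning
from: (-2, 3) facing east
t=1 straight(2) ⇒ (0, 3) facing east
t=2 arc(left, 1) ⇒ (1, 4) facing north
no rival 2-sequence matches.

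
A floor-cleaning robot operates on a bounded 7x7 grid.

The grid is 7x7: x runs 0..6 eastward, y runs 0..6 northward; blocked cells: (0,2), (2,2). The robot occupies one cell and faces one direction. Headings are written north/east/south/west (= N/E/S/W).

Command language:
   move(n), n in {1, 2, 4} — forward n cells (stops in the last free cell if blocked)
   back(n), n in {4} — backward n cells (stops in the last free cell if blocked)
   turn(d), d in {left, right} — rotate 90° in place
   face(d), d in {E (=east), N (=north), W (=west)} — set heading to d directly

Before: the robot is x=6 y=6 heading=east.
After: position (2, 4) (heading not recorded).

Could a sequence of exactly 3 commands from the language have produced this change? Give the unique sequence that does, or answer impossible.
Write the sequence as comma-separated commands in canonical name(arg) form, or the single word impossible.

back(4), turn(right), move(2)

key: running move(2) before back(4) would end elsewhere — order is forced
t0: x=6 y=6 heading=east
t=1 back(4) ⇒ x=2 y=6 heading=east
t=2 turn(right) ⇒ x=2 y=6 heading=south
t=3 move(2) ⇒ x=2 y=4 heading=south
all 729 alternatives checked — unique.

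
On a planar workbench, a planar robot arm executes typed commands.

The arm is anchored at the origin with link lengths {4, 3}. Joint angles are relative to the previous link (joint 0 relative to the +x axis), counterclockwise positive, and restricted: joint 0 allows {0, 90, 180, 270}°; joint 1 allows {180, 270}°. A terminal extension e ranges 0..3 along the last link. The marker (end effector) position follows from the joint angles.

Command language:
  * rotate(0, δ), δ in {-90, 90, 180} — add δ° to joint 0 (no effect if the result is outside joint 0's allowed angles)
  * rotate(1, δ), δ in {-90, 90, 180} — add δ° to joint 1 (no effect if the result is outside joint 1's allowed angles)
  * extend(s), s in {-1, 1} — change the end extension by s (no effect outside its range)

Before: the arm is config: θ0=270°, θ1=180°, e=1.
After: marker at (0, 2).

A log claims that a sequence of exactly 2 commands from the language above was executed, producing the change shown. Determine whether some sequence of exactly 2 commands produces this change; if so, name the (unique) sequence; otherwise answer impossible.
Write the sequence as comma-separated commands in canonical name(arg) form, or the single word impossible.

begin: config: θ0=270°, θ1=180°, e=1
step 1 (extend(1)): config: θ0=270°, θ1=180°, e=2
step 2 (extend(1)): config: θ0=270°, θ1=180°, e=3
no other 2-command option fits: unique.

extend(1), extend(1)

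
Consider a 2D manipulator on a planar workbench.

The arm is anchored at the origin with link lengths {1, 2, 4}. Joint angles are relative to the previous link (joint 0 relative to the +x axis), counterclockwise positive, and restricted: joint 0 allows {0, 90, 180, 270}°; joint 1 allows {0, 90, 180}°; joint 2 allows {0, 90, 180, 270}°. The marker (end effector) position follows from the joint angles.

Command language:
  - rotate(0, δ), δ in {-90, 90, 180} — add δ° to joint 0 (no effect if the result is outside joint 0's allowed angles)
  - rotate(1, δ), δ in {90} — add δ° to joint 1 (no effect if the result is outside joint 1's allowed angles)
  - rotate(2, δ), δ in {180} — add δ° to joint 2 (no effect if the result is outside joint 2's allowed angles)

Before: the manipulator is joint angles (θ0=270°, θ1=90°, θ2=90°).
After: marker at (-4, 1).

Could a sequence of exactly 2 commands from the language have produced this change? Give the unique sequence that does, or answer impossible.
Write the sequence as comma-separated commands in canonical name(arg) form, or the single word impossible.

initial: joint angles (θ0=270°, θ1=90°, θ2=90°)
[1] after rotate(1, 90): joint angles (θ0=270°, θ1=180°, θ2=90°)
[2] after rotate(1, 90): joint angles (θ0=270°, θ1=180°, θ2=90°)
all 25 alternatives checked — unique.

rotate(1, 90), rotate(1, 90)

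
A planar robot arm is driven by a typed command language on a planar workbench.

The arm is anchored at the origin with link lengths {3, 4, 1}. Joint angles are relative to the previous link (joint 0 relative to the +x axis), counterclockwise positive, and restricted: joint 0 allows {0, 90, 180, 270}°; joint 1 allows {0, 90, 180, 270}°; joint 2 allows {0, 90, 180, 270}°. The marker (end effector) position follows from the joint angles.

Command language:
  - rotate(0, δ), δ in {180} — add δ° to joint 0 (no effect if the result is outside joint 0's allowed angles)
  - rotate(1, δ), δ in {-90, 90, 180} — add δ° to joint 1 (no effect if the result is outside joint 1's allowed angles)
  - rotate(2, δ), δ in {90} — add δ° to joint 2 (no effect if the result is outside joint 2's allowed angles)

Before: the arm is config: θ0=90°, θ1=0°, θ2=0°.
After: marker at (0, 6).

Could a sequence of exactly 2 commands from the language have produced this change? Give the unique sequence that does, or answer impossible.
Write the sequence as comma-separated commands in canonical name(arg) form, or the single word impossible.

rotate(2, 90), rotate(2, 90)

begin: config: θ0=90°, θ1=0°, θ2=0°
[1] after rotate(2, 90): config: θ0=90°, θ1=0°, θ2=90°
[2] after rotate(2, 90): config: θ0=90°, θ1=0°, θ2=180°
uniquely the one of 25 2-step routes that fits.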